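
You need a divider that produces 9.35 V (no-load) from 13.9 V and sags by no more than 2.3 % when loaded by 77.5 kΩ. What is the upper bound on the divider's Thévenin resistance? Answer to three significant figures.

Loading drop = R_th/(R_th + R_L) ≤ 0.0230, so R_th ≤ R_L · ε/(1−ε) = 77.5 kΩ × 0.0230/0.9770 = 1.82 kΩ.

R_th ≤ 1.82 kΩ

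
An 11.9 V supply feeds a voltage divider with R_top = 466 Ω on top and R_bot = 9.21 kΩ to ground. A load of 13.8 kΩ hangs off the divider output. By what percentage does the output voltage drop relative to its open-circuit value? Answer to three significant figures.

The divider's output (Thévenin) resistance is R_top‖R_bot = 443.6 Ω.
Fractional drop under load = R_th/(R_th + R_L) = 443.6 / (443.6 + 13800) = 0.03114.
So the output falls by 3.11 %.

3.11 %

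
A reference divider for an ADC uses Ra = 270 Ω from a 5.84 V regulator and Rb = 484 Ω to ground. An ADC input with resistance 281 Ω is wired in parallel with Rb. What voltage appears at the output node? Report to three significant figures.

V_out ≈ 2.32 V

The load sits in parallel with Rb: Rb‖R_L = (484 × 281) / (484 + 281) = 177.8 Ω.
V_out = 5.84 × 177.8 / (270 + 177.8) = 5.84 × 177.8/447.8 = 2.32 V.
(Unloaded it would have been 3.75 V.)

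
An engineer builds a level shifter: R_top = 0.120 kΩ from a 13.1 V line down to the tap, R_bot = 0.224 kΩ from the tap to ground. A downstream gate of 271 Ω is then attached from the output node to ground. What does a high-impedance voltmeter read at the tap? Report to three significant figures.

V_out ≈ 6.62 V

The load sits in parallel with R_bot: R_bot‖R_L = (224 × 271) / (224 + 271) = 122.6 Ω.
V_out = 13.1 × 122.6 / (120 + 122.6) = 13.1 × 122.6/242.6 = 6.62 V.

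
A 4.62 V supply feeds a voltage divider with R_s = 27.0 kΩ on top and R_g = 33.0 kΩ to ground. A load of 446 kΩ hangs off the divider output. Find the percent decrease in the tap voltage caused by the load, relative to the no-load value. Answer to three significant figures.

3.22 %

The divider's output (Thévenin) resistance is R_s‖R_g = 14.85 kΩ.
Fractional drop under load = R_th/(R_th + R_L) = 14.85 / (14.85 + 446) = 0.03222.
So the output falls by 3.22 %.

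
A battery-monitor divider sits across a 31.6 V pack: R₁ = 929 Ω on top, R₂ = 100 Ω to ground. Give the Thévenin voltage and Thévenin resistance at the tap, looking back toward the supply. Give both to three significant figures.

V_th = 3.07 V, R_th = 90.3 Ω

V_th is the open-circuit tap voltage: 31.6 × 100/(929 + 100) = 3.07 V.
With the supply zeroed, R₁ and R₂ appear in parallel from the tap: R_th = R₁‖R₂ = (929 × 100)/1029 = 90.3 Ω.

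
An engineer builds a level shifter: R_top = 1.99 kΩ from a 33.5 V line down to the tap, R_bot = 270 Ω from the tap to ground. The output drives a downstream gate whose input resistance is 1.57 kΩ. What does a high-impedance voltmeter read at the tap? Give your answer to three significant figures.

V_out ≈ 3.48 V

The load sits in parallel with R_bot: R_bot‖R_L = (270 × 1570) / (270 + 1570) = 230.4 Ω.
V_out = 33.5 × 230.4 / (1990 + 230.4) = 33.5 × 230.4/2220 = 3.48 V.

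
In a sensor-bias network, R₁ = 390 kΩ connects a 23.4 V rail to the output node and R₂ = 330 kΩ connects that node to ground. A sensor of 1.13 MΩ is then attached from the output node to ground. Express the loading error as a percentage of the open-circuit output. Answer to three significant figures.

13.7 %

The divider's output (Thévenin) resistance is R₁‖R₂ = 178.8 kΩ.
Fractional drop under load = R_th/(R_th + R_L) = 178.8 / (178.8 + 1130) = 0.1366.
So the output falls by 13.7 %.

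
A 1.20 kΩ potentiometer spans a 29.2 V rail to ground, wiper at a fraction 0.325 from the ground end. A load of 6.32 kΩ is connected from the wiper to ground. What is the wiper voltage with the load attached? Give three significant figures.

V ≈ 9.11 V

The wiper splits the pot into (1−α)R = 810.0 Ω above and αR = 390.0 Ω below.
Lower section ‖ load = 367.3 Ω.
V_wiper = 29.2 × 367.3/(810.0 + 367.3) = 9.11 V.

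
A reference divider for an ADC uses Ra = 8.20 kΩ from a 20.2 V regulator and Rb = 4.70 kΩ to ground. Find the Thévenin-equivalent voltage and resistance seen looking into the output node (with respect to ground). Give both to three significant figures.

V_th = 7.36 V, R_th = 2.99 kΩ

V_th is the open-circuit tap voltage: 20.2 × 4.70/(8.20 + 4.70) = 7.36 V.
With the supply zeroed, Ra and Rb appear in parallel from the tap: R_th = Ra‖Rb = (8.20 × 4.70)/12.90 = 2.99 kΩ.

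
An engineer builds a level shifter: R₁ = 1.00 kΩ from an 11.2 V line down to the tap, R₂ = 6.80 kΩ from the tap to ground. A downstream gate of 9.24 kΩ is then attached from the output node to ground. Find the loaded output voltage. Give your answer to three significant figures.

The load sits in parallel with R₂: R₂‖R_L = (6.80 × 9.24) / (6.80 + 9.24) = 3.917 kΩ.
V_out = 11.2 × 3.917 / (1.00 + 3.917) = 11.2 × 3.917/4.917 = 8.92 V.
(Unloaded it would have been 9.76 V.)

V_out ≈ 8.92 V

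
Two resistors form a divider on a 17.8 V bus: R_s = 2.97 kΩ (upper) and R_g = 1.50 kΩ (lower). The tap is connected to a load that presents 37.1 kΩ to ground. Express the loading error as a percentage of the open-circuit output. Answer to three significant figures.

The divider's output (Thévenin) resistance is R_s‖R_g = 0.9966 kΩ.
Fractional drop under load = R_th/(R_th + R_L) = 0.9966 / (0.9966 + 37.1) = 0.02616.
So the output falls by 2.62 %.

2.62 %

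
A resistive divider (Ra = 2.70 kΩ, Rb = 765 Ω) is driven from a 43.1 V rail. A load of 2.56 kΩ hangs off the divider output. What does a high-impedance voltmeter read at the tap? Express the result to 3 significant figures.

V_out ≈ 7.72 V

The load sits in parallel with Rb: Rb‖R_L = (765 × 2560) / (765 + 2560) = 589.0 Ω.
V_out = 43.1 × 589.0 / (2700 + 589.0) = 43.1 × 589.0/3289 = 7.72 V.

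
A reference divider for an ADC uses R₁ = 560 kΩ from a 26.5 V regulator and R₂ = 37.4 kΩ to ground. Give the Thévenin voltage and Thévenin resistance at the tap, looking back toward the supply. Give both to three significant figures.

V_th = 1.66 V, R_th = 35.1 kΩ

V_th is the open-circuit tap voltage: 26.5 × 37.4/(560 + 37.4) = 1.66 V.
With the supply zeroed, R₁ and R₂ appear in parallel from the tap: R_th = R₁‖R₂ = (560 × 37.4)/597.4 = 35.1 kΩ.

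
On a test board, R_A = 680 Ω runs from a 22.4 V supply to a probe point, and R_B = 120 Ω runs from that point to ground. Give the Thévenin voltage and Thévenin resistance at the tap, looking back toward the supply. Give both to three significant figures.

V_th = 3.36 V, R_th = 102 Ω

V_th is the open-circuit tap voltage: 22.4 × 120/(680 + 120) = 3.36 V.
With the supply zeroed, R_A and R_B appear in parallel from the tap: R_th = R_A‖R_B = (680 × 120)/800.0 = 102 Ω.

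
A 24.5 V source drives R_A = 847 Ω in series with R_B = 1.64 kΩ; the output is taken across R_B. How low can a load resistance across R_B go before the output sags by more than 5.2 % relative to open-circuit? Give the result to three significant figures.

Output resistance R_th = R_A‖R_B = (847 × 1640)/2487 = 558.5 Ω.
The fractional drop is R_th/(R_th + R_L); requiring this ≤ 0.0520 gives R_L ≥ R_th(1/0.0520 − 1) = 558.5 × 18.23 = 10.2 kΩ.

R_L(min) ≈ 10.2 kΩ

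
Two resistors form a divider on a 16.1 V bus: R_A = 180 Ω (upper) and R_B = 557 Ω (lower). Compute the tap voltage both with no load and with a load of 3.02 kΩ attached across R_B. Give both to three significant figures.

Open-circuit: V = 16.1 × 557/(180 + 557) = 12.2 V.
With the load, R_B becomes R_B‖R_L = 470.3 Ω, so V = 16.1 × 470.3/650.3 = 11.6 V.

Unloaded: 12.2 V; loaded: 11.6 V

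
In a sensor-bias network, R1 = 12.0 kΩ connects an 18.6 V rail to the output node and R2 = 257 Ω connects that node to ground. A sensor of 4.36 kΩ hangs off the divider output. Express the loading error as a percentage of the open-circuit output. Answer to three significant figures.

The divider's output (Thévenin) resistance is R1‖R2 = 251.6 Ω.
Fractional drop under load = R_th/(R_th + R_L) = 251.6 / (251.6 + 4360) = 0.05456.
So the output falls by 5.46 %.

5.46 %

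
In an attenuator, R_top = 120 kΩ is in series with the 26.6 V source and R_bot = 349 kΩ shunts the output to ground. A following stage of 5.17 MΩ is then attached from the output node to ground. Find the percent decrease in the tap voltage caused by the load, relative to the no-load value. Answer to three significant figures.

1.70 %

The divider's output (Thévenin) resistance is R_top‖R_bot = 89.30 kΩ.
Fractional drop under load = R_th/(R_th + R_L) = 89.30 / (89.30 + 5170) = 0.01698.
So the output falls by 1.70 %.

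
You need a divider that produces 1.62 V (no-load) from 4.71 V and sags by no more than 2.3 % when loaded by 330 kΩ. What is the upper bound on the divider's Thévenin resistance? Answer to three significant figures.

R_th ≤ 7.77 kΩ

Loading drop = R_th/(R_th + R_L) ≤ 0.0230, so R_th ≤ R_L · ε/(1−ε) = 330 kΩ × 0.0230/0.9770 = 7.77 kΩ.
(Any R1, R2 with R2/(R1+R2) = 0.344 and R1‖R2 ≤ 7.77 kΩ will meet the spec.)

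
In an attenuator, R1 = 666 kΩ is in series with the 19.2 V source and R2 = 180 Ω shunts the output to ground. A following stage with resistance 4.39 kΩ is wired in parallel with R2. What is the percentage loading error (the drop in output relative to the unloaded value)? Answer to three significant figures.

The divider's output (Thévenin) resistance is R1‖R2 = 180.0 Ω.
Fractional drop under load = R_th/(R_th + R_L) = 180.0 / (180.0 + 4390) = 0.03938.
So the output falls by 3.94 %.

3.94 %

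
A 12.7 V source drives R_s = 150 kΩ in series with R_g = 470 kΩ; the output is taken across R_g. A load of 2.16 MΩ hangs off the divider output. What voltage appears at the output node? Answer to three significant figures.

V_out ≈ 9.15 V

The load sits in parallel with R_g: R_g‖R_L = (470 × 2160) / (470 + 2160) = 386.0 kΩ.
V_out = 12.7 × 386.0 / (150 + 386.0) = 12.7 × 386.0/536.0 = 9.15 V.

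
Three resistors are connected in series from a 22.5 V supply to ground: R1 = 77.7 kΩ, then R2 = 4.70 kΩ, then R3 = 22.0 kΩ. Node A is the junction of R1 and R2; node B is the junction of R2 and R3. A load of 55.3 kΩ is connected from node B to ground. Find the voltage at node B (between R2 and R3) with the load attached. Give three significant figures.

V ≈ 3.61 V

At node B, R3 is in parallel with the load: R3‖R_L = 15.74 kΩ.
Below node A the resistance is R2 + (R3‖R_L) = 20.44 kΩ, so V_A = 22.5 × 20.44/98.14 = 4.686 V.
Then V_B = V_A × (R3‖R_L)/(R2 + R3‖R_L) = 4.686 × 15.74/20.44 = 3.61 V.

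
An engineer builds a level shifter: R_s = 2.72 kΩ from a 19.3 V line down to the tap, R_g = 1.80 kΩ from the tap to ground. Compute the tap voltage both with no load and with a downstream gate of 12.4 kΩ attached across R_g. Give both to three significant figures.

Open-circuit: V = 19.3 × 1.80/(2.72 + 1.80) = 7.69 V.
With the load, R_g becomes R_g‖R_L = 1.572 kΩ, so V = 19.3 × 1.572/4.292 = 7.07 V.

Unloaded: 7.69 V; loaded: 7.07 V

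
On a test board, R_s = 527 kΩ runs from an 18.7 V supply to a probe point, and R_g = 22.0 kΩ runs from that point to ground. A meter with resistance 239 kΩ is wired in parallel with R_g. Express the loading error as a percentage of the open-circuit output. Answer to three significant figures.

The divider's output (Thévenin) resistance is R_s‖R_g = 21.12 kΩ.
Fractional drop under load = R_th/(R_th + R_L) = 21.12 / (21.12 + 239) = 0.08119.
So the output falls by 8.12 %.

8.12 %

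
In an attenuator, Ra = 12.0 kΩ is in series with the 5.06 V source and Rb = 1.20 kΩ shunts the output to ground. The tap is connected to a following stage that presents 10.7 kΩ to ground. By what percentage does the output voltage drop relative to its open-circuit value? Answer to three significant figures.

9.25 %

Unloaded V = 5.06 × 1.20/13.20 = 0.46000 V.
Loaded: Rb‖R_L = 1.079 kΩ, giving V = 5.06 × 1.079/13.08 = 0.41744 V.
Drop = (0.46000 − 0.41744) / 0.46000 = 9.25 %.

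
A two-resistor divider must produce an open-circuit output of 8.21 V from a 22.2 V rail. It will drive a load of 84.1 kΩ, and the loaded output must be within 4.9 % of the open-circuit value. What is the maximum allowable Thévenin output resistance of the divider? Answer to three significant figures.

Loading drop = R_th/(R_th + R_L) ≤ 0.0490, so R_th ≤ R_L · ε/(1−ε) = 84.1 kΩ × 0.0490/0.9510 = 4.33 kΩ.

R_th ≤ 4.33 kΩ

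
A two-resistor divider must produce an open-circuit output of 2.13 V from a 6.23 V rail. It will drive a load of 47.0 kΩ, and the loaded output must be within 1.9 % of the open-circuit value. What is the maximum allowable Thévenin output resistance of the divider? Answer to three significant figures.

Loading drop = R_th/(R_th + R_L) ≤ 0.0190, so R_th ≤ R_L · ε/(1−ε) = 47.0 kΩ × 0.0190/0.9810 = 910 Ω.
(Any R1, R2 with R2/(R1+R2) = 0.342 and R1‖R2 ≤ 910 Ω will meet the spec.)

R_th ≤ 910 Ω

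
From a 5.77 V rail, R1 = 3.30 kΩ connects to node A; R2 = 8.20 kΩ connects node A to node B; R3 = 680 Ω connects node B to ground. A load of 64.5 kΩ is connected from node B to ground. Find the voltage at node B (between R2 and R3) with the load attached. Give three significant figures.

V ≈ 0.319 V

At node B, R3 is in parallel with the load: R3‖R_L = 672.9 Ω.
Below node A the resistance is R2 + (R3‖R_L) = 8873 Ω, so V_A = 5.77 × 8873/12170 = 4.206 V.
Then V_B = V_A × (R3‖R_L)/(R2 + R3‖R_L) = 4.206 × 672.9/8873 = 0.319 V.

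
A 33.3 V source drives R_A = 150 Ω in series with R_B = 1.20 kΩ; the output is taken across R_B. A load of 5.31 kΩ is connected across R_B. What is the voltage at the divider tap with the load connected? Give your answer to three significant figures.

The load sits in parallel with R_B: R_B‖R_L = (1200 × 5310) / (1200 + 5310) = 978.8 Ω.
V_out = 33.3 × 978.8 / (150 + 978.8) = 33.3 × 978.8/1129 = 28.9 V.

V_out ≈ 28.9 V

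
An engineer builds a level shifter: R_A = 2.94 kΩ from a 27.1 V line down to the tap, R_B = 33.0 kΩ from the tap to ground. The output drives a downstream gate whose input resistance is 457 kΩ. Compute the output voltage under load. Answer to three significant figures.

The load sits in parallel with R_B: R_B‖R_L = (33.0 × 457) / (33.0 + 457) = 30.78 kΩ.
V_out = 27.1 × 30.78 / (2.94 + 30.78) = 27.1 × 30.78/33.72 = 24.7 V.
(Unloaded it would have been 24.9 V.)

V_out ≈ 24.7 V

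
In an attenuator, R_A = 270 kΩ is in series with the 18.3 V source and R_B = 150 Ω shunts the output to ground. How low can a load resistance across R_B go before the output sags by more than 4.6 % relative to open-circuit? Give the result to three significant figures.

R_L(min) ≈ 3.11 kΩ

Output resistance R_th = R_A‖R_B = (270000 × 150)/270200 = 149.9 Ω.
The fractional drop is R_th/(R_th + R_L); requiring this ≤ 0.0460 gives R_L ≥ R_th(1/0.0460 − 1) = 149.9 × 20.74 = 3.11 kΩ.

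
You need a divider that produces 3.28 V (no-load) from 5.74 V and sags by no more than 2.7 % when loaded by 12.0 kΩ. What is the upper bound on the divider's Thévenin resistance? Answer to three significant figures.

R_th ≤ 333 Ω

Loading drop = R_th/(R_th + R_L) ≤ 0.0270, so R_th ≤ R_L · ε/(1−ε) = 12.0 kΩ × 0.0270/0.9730 = 333 Ω.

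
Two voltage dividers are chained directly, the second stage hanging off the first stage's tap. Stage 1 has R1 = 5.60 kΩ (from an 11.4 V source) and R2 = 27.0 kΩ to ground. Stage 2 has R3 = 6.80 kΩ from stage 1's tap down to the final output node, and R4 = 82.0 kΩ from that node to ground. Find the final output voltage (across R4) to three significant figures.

V_out ≈ 8.29 V

Stage 2 presents R3+R4 = 88.80 kΩ as a load on stage 1's tap.
Stage 1's lower leg becomes R2‖(R3+R4) = 20.70 kΩ, so V_mid = 11.4 × 20.70/26.30 = 8.973 V.
Stage 2 is itself unloaded: V_out = V_mid × R4/(R3+R4) = 8.973 × 82.0/88.80 = 8.29 V.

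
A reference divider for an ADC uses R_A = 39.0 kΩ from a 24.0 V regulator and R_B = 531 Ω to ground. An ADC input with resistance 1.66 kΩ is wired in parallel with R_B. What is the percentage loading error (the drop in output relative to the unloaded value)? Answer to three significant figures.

The divider's output (Thévenin) resistance is R_A‖R_B = 523.9 Ω.
Fractional drop under load = R_th/(R_th + R_L) = 523.9 / (523.9 + 1660) = 0.2399.
So the output falls by 24.0 %.

24.0 %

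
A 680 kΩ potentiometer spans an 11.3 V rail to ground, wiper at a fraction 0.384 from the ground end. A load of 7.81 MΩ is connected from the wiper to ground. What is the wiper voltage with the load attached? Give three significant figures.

The wiper splits the pot into (1−α)R = 418.9 kΩ above and αR = 261.1 kΩ below.
Lower section ‖ load = 252.7 kΩ.
V_wiper = 11.3 × 252.7/(418.9 + 252.7) = 4.25 V.

V ≈ 4.25 V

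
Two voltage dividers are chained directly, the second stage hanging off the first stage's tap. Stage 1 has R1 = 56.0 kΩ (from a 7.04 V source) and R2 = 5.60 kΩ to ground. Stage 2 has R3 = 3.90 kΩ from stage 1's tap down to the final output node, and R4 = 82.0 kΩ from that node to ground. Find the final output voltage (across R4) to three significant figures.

Stage 2 presents R3+R4 = 85.90 kΩ as a load on stage 1's tap.
Stage 1's lower leg becomes R2‖(R3+R4) = 5.257 kΩ, so V_mid = 7.04 × 5.257/61.26 = 0.6042 V.
Stage 2 is itself unloaded: V_out = V_mid × R4/(R3+R4) = 0.6042 × 82.0/85.90 = 0.577 V.

V_out ≈ 0.577 V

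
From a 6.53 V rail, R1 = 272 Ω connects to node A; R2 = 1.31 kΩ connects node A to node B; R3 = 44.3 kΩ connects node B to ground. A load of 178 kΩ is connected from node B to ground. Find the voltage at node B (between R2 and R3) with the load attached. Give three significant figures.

V ≈ 6.25 V

At node B, R3 is in parallel with the load: R3‖R_L = 35470 Ω.
Below node A the resistance is R2 + (R3‖R_L) = 36780 Ω, so V_A = 6.53 × 36780/37050 = 6.482 V.
Then V_B = V_A × (R3‖R_L)/(R2 + R3‖R_L) = 6.482 × 35470/36780 = 6.25 V.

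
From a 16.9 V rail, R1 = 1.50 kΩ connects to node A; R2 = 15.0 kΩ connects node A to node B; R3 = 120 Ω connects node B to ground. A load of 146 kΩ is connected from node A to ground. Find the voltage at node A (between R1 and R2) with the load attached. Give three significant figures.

Below node A the series string R2+R3 = 15120 Ω sits in parallel with the 146000 Ω load: 13700 Ω.
V_A = 16.9 × 13700/(1500 + 13700) = 15.2 V.

V ≈ 15.2 V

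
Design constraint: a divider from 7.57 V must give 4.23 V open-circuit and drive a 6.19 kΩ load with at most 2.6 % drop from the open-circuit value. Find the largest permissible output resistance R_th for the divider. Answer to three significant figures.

Loading drop = R_th/(R_th + R_L) ≤ 0.0260, so R_th ≤ R_L · ε/(1−ε) = 6.19 kΩ × 0.0260/0.9740 = 165 Ω.

R_th ≤ 165 Ω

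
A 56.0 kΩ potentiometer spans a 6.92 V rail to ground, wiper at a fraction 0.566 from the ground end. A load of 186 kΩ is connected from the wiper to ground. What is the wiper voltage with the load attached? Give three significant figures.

V ≈ 3.65 V

The wiper splits the pot into (1−α)R = 24.30 kΩ above and αR = 31.70 kΩ below.
Lower section ‖ load = 27.08 kΩ.
V_wiper = 6.92 × 27.08/(24.30 + 27.08) = 3.65 V.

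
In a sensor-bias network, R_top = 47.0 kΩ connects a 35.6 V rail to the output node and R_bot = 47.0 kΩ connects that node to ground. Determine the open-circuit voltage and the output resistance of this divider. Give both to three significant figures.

V_th is the open-circuit tap voltage: 35.6 × 47.0/(47.0 + 47.0) = 17.8 V.
With the supply zeroed, R_top and R_bot appear in parallel from the tap: R_th = R_top‖R_bot = (47.0 × 47.0)/94.00 = 23.5 kΩ.

V_th = 17.8 V, R_th = 23.5 kΩ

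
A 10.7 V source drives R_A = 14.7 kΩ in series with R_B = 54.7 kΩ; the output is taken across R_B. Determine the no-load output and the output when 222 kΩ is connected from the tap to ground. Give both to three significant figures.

Unloaded: 8.43 V; loaded: 8.02 V

Open-circuit: V = 10.7 × 54.7/(14.7 + 54.7) = 8.43 V.
With the load, R_B becomes R_B‖R_L = 43.89 kΩ, so V = 10.7 × 43.89/58.59 = 8.02 V.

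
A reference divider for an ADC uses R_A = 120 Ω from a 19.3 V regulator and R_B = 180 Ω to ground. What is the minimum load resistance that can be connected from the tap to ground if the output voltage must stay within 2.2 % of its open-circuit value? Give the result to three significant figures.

Output resistance R_th = R_A‖R_B = (120 × 180)/300.0 = 72.00 Ω.
The fractional drop is R_th/(R_th + R_L); requiring this ≤ 0.0220 gives R_L ≥ R_th(1/0.0220 − 1) = 72.00 × 44.45 = 3.20 kΩ.

R_L(min) ≈ 3.20 kΩ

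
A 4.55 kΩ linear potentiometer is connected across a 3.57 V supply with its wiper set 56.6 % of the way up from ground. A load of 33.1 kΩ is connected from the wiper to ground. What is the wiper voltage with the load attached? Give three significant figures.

V ≈ 1.95 V

The wiper splits the pot into (1−α)R = 1.975 kΩ above and αR = 2.575 kΩ below.
Lower section ‖ load = 2.389 kΩ.
V_wiper = 3.57 × 2.389/(1.975 + 2.389) = 1.95 V.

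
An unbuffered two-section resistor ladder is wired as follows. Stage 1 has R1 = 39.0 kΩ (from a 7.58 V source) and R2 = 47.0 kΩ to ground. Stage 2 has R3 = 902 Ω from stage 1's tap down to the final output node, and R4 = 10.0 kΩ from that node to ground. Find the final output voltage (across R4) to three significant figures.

V_out ≈ 1.29 V

Stage 2 presents R3+R4 = 10900 Ω as a load on stage 1's tap.
Stage 1's lower leg becomes R2‖(R3+R4) = 8849 Ω, so V_mid = 7.58 × 8849/47850 = 1.402 V.
Stage 2 is itself unloaded: V_out = V_mid × R4/(R3+R4) = 1.402 × 10000/10900 = 1.29 V.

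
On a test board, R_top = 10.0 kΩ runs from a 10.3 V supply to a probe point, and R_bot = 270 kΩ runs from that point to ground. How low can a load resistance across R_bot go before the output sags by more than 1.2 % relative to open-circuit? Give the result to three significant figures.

Output resistance R_th = R_top‖R_bot = (10.0 × 270)/280.0 = 9.643 kΩ.
The fractional drop is R_th/(R_th + R_L); requiring this ≤ 0.0120 gives R_L ≥ R_th(1/0.0120 − 1) = 9.643 × 82.33 = 794 kΩ.

R_L(min) ≈ 794 kΩ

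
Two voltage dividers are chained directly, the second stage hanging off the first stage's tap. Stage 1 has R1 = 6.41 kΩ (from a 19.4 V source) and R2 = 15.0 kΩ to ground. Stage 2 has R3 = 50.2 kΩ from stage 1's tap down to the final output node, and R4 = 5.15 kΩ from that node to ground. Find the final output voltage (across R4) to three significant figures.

Stage 2 presents R3+R4 = 55.35 kΩ as a load on stage 1's tap.
Stage 1's lower leg becomes R2‖(R3+R4) = 11.80 kΩ, so V_mid = 19.4 × 11.80/18.21 = 12.57 V.
Stage 2 is itself unloaded: V_out = V_mid × R4/(R3+R4) = 12.57 × 5.15/55.35 = 1.17 V.

V_out ≈ 1.17 V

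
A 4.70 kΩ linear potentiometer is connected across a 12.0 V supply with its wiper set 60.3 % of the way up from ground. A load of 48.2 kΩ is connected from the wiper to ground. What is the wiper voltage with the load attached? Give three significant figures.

V ≈ 7.07 V

The wiper splits the pot into (1−α)R = 1.866 kΩ above and αR = 2.834 kΩ below.
Lower section ‖ load = 2.677 kΩ.
V_wiper = 12.0 × 2.677/(1.866 + 2.677) = 7.07 V.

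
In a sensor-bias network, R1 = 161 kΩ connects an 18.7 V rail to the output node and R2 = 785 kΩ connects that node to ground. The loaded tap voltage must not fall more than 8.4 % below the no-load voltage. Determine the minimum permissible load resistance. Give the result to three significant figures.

R_L(min) ≈ 1.46 MΩ

Output resistance R_th = R1‖R2 = (161 × 785)/946.0 = 133.6 kΩ.
The fractional drop is R_th/(R_th + R_L); requiring this ≤ 0.0840 gives R_L ≥ R_th(1/0.0840 − 1) = 133.6 × 10.90 = 1.46 MΩ.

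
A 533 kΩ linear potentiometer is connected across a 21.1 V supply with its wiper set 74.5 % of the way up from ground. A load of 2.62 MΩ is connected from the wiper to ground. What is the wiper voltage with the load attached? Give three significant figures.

The wiper splits the pot into (1−α)R = 135.9 kΩ above and αR = 397.1 kΩ below.
Lower section ‖ load = 344.8 kΩ.
V_wiper = 21.1 × 344.8/(135.9 + 344.8) = 15.1 V.

V ≈ 15.1 V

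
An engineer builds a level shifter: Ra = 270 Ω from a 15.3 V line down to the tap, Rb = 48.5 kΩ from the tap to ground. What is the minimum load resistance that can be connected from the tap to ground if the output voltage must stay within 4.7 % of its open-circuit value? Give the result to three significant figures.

R_L(min) ≈ 5.44 kΩ

Output resistance R_th = Ra‖Rb = (270 × 48500)/48770 = 268.5 Ω.
The fractional drop is R_th/(R_th + R_L); requiring this ≤ 0.0470 gives R_L ≥ R_th(1/0.0470 − 1) = 268.5 × 20.28 = 5.44 kΩ.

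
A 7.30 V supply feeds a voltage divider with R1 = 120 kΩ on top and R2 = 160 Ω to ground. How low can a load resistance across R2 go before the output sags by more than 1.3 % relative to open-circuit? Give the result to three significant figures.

R_L(min) ≈ 12.1 kΩ

Output resistance R_th = R1‖R2 = (120000 × 160)/120200 = 159.8 Ω.
The fractional drop is R_th/(R_th + R_L); requiring this ≤ 0.0130 gives R_L ≥ R_th(1/0.0130 − 1) = 159.8 × 75.92 = 12.1 kΩ.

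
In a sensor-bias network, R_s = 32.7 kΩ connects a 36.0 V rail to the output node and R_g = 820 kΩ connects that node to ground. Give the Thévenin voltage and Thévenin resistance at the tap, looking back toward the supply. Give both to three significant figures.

V_th = 34.6 V, R_th = 31.4 kΩ

V_th is the open-circuit tap voltage: 36.0 × 820/(32.7 + 820) = 34.6 V.
With the supply zeroed, R_s and R_g appear in parallel from the tap: R_th = R_s‖R_g = (32.7 × 820)/852.7 = 31.4 kΩ.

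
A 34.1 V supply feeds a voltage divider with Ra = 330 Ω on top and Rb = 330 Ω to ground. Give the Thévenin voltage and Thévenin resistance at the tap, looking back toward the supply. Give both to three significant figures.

V_th = 17.1 V, R_th = 165 Ω

V_th is the open-circuit tap voltage: 34.1 × 330/(330 + 330) = 17.1 V.
With the supply zeroed, Ra and Rb appear in parallel from the tap: R_th = Ra‖Rb = (330 × 330)/660.0 = 165 Ω.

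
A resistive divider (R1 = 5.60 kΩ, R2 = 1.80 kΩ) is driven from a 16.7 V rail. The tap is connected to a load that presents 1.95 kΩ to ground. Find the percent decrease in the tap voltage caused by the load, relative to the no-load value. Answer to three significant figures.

The divider's output (Thévenin) resistance is R1‖R2 = 1.362 kΩ.
Fractional drop under load = R_th/(R_th + R_L) = 1.362 / (1.362 + 1.95) = 0.4113.
So the output falls by 41.1 %.

41.1 %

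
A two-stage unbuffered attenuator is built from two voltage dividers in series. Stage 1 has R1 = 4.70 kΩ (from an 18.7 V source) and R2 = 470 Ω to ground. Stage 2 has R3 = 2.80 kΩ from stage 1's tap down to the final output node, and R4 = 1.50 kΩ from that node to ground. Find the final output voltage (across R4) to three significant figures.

V_out ≈ 0.539 V

Stage 2 presents R3+R4 = 4300 Ω as a load on stage 1's tap.
Stage 1's lower leg becomes R2‖(R3+R4) = 423.7 Ω, so V_mid = 18.7 × 423.7/5124 = 1.546 V.
Stage 2 is itself unloaded: V_out = V_mid × R4/(R3+R4) = 1.546 × 1500/4300 = 0.539 V.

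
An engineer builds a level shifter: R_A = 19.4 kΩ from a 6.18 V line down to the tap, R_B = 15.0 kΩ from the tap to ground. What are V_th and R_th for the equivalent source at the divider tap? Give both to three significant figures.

V_th is the open-circuit tap voltage: 6.18 × 15.0/(19.4 + 15.0) = 2.69 V.
With the supply zeroed, R_A and R_B appear in parallel from the tap: R_th = R_A‖R_B = (19.4 × 15.0)/34.40 = 8.46 kΩ.

V_th = 2.69 V, R_th = 8.46 kΩ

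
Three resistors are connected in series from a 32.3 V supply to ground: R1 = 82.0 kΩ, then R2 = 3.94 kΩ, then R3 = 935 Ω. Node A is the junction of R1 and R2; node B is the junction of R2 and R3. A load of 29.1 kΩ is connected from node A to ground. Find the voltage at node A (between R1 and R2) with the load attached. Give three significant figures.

V ≈ 1.57 V

Below node A the series string R2+R3 = 4875 Ω sits in parallel with the 29100 Ω load: 4175 Ω.
V_A = 32.3 × 4175/(82000 + 4175) = 1.57 V.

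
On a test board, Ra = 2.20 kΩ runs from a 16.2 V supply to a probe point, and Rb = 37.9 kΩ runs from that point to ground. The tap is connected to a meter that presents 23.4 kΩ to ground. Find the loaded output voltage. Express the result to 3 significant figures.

V_out ≈ 14.1 V

The load sits in parallel with Rb: Rb‖R_L = (37.9 × 23.4) / (37.9 + 23.4) = 14.47 kΩ.
V_out = 16.2 × 14.47 / (2.20 + 14.47) = 16.2 × 14.47/16.67 = 14.1 V.
(Unloaded it would have been 15.3 V.)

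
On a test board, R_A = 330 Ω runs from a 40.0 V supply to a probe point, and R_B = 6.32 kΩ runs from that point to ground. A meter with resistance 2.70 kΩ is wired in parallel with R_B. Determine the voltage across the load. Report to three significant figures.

The load sits in parallel with R_B: R_B‖R_L = (6320 × 2700) / (6320 + 2700) = 1892 Ω.
V_out = 40.0 × 1892 / (330 + 1892) = 40.0 × 1892/2222 = 34.1 V.
(Unloaded it would have been 38.0 V.)

V_out ≈ 34.1 V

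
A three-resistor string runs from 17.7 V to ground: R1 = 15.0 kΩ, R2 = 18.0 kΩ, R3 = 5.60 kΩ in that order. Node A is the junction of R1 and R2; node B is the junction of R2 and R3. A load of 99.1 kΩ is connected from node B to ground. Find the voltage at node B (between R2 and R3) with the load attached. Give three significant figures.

At node B, R3 is in parallel with the load: R3‖R_L = 5.300 kΩ.
Below node A the resistance is R2 + (R3‖R_L) = 23.30 kΩ, so V_A = 17.7 × 23.30/38.30 = 10.77 V.
Then V_B = V_A × (R3‖R_L)/(R2 + R3‖R_L) = 10.77 × 5.300/23.30 = 2.45 V.

V ≈ 2.45 V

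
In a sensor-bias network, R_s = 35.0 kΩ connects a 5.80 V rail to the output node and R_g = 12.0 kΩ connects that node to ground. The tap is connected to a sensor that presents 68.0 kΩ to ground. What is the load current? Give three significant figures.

I_L ≈ 0.0192 mA

R_g‖R_L = 10.20 kΩ; V_out = 5.80 × 10.20/45.20 = 1.309 V.
I_L = V_out / R_L = 1.309 / 68.0 kΩ = 0.0192 mA.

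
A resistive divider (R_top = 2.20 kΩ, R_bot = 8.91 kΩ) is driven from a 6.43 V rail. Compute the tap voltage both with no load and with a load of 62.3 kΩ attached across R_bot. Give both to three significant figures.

Open-circuit: V = 6.43 × 8.91/(2.20 + 8.91) = 5.16 V.
With the load, R_bot becomes R_bot‖R_L = 7.795 kΩ, so V = 6.43 × 7.795/9.995 = 5.01 V.

Unloaded: 5.16 V; loaded: 5.01 V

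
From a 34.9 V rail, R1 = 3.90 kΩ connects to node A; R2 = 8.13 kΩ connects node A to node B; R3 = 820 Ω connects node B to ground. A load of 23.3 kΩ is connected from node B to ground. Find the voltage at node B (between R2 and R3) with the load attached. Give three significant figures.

V ≈ 2.16 V

At node B, R3 is in parallel with the load: R3‖R_L = 792.1 Ω.
Below node A the resistance is R2 + (R3‖R_L) = 8922 Ω, so V_A = 34.9 × 8922/12820 = 24.28 V.
Then V_B = V_A × (R3‖R_L)/(R2 + R3‖R_L) = 24.28 × 792.1/8922 = 2.16 V.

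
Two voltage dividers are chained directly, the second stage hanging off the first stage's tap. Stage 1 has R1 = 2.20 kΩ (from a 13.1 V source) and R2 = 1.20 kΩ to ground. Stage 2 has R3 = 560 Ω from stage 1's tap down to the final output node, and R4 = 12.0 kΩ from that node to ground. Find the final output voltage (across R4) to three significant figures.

Stage 2 presents R3+R4 = 12560 Ω as a load on stage 1's tap.
Stage 1's lower leg becomes R2‖(R3+R4) = 1095 Ω, so V_mid = 13.1 × 1095/3295 = 4.354 V.
Stage 2 is itself unloaded: V_out = V_mid × R4/(R3+R4) = 4.354 × 12000/12560 = 4.16 V.

V_out ≈ 4.16 V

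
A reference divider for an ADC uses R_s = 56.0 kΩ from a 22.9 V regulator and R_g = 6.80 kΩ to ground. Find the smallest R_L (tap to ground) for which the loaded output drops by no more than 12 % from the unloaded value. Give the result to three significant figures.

R_L(min) ≈ 44.5 kΩ

Output resistance R_th = R_s‖R_g = (56.0 × 6.80)/62.80 = 6.064 kΩ.
The fractional drop is R_th/(R_th + R_L); requiring this ≤ 0.120 gives R_L ≥ R_th(1/0.120 − 1) = 6.064 × 7.333 = 44.5 kΩ.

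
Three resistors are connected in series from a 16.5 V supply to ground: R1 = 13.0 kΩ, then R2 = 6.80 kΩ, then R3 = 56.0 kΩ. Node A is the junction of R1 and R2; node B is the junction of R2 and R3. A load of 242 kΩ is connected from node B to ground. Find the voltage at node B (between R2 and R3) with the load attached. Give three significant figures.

At node B, R3 is in parallel with the load: R3‖R_L = 45.48 kΩ.
Below node A the resistance is R2 + (R3‖R_L) = 52.28 kΩ, so V_A = 16.5 × 52.28/65.28 = 13.21 V.
Then V_B = V_A × (R3‖R_L)/(R2 + R3‖R_L) = 13.21 × 45.48/52.28 = 11.5 V.

V ≈ 11.5 V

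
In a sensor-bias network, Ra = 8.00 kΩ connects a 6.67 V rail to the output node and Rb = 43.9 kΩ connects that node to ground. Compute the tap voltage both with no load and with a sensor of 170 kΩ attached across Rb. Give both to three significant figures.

Open-circuit: V = 6.67 × 43.9/(8.00 + 43.9) = 5.64 V.
With the load, Rb becomes Rb‖R_L = 34.89 kΩ, so V = 6.67 × 34.89/42.89 = 5.43 V.

Unloaded: 5.64 V; loaded: 5.43 V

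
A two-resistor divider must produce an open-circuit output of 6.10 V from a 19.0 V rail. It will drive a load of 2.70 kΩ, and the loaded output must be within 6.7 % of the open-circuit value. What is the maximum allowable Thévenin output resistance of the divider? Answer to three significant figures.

R_th ≤ 194 Ω

Loading drop = R_th/(R_th + R_L) ≤ 0.0670, so R_th ≤ R_L · ε/(1−ε) = 2.70 kΩ × 0.0670/0.9330 = 194 Ω.
(Any R1, R2 with R2/(R1+R2) = 0.321 and R1‖R2 ≤ 194 Ω will meet the spec.)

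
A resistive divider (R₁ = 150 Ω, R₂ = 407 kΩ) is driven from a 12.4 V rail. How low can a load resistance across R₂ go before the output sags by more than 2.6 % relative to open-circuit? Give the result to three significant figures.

Output resistance R_th = R₁‖R₂ = (150 × 407000)/407200 = 149.9 Ω.
The fractional drop is R_th/(R_th + R_L); requiring this ≤ 0.0260 gives R_L ≥ R_th(1/0.0260 − 1) = 149.9 × 37.46 = 5.62 kΩ.

R_L(min) ≈ 5.62 kΩ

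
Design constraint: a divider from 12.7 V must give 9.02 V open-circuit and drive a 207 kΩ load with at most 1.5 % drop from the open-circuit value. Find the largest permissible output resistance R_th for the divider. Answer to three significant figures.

R_th ≤ 3.15 kΩ

Loading drop = R_th/(R_th + R_L) ≤ 0.0150, so R_th ≤ R_L · ε/(1−ε) = 207 kΩ × 0.0150/0.9850 = 3.15 kΩ.
(Any R1, R2 with R2/(R1+R2) = 0.710 and R1‖R2 ≤ 3.15 kΩ will meet the spec.)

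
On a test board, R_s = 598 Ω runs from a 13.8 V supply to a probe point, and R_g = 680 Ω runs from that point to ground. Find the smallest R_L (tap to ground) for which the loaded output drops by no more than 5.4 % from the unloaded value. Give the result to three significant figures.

R_L(min) ≈ 5.57 kΩ

Output resistance R_th = R_s‖R_g = (598 × 680)/1278 = 318.2 Ω.
The fractional drop is R_th/(R_th + R_L); requiring this ≤ 0.0540 gives R_L ≥ R_th(1/0.0540 − 1) = 318.2 × 17.52 = 5.57 kΩ.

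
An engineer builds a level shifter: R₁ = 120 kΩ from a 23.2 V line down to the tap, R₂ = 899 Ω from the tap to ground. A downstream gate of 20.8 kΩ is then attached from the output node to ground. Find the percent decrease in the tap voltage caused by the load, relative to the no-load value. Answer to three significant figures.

The divider's output (Thévenin) resistance is R₁‖R₂ = 892.3 Ω.
Fractional drop under load = R_th/(R_th + R_L) = 892.3 / (892.3 + 20800) = 0.04114.
So the output falls by 4.11 %.

4.11 %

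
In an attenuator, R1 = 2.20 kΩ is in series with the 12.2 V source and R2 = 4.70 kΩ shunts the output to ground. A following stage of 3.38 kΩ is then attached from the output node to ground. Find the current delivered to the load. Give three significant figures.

R2‖R_L = 1.966 kΩ; V_out = 12.2 × 1.966/4.166 = 5.758 V.
I_L = V_out / R_L = 5.758 / 3.38 kΩ = 1.70 mA.

I_L ≈ 1.70 mA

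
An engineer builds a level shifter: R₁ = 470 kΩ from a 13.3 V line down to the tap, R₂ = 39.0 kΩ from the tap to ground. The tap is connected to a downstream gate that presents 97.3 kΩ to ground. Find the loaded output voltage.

V_out ≈ 0.744 V

The load sits in parallel with R₂: R₂‖R_L = (39.0 × 97.3) / (39.0 + 97.3) = 27.84 kΩ.
V_out = 13.3 × 27.84 / (470 + 27.84) = 13.3 × 27.84/497.8 = 0.744 V.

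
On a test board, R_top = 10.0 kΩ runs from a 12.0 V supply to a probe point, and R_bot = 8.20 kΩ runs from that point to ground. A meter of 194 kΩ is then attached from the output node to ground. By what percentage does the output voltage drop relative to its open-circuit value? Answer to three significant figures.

2.27 %

The divider's output (Thévenin) resistance is R_top‖R_bot = 4.505 kΩ.
Fractional drop under load = R_th/(R_th + R_L) = 4.505 / (4.505 + 194) = 0.02270.
So the output falls by 2.27 %.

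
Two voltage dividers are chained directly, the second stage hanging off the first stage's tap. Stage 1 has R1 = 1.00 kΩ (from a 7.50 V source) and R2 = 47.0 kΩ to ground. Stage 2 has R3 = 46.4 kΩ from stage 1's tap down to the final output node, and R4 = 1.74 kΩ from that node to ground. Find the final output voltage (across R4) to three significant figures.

Stage 2 presents R3+R4 = 48.14 kΩ as a load on stage 1's tap.
Stage 1's lower leg becomes R2‖(R3+R4) = 23.78 kΩ, so V_mid = 7.50 × 23.78/24.78 = 7.197 V.
Stage 2 is itself unloaded: V_out = V_mid × R4/(R3+R4) = 7.197 × 1.74/48.14 = 0.260 V.

V_out ≈ 0.260 V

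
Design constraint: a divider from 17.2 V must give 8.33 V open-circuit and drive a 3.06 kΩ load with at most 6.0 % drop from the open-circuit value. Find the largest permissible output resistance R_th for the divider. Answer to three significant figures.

Loading drop = R_th/(R_th + R_L) ≤ 0.0600, so R_th ≤ R_L · ε/(1−ε) = 3.06 kΩ × 0.0600/0.9400 = 195 Ω.

R_th ≤ 195 Ω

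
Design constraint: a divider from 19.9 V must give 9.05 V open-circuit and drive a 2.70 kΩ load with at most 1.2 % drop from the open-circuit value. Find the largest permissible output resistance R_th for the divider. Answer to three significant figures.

R_th ≤ 32.8 Ω

Loading drop = R_th/(R_th + R_L) ≤ 0.0120, so R_th ≤ R_L · ε/(1−ε) = 2.70 kΩ × 0.0120/0.9880 = 32.8 Ω.
(Any R1, R2 with R2/(R1+R2) = 0.455 and R1‖R2 ≤ 32.8 Ω will meet the spec.)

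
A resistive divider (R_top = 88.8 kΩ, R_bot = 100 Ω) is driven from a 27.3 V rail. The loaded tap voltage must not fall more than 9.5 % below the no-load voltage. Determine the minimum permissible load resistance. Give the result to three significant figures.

Output resistance R_th = R_top‖R_bot = (88800 × 100)/88900 = 99.89 Ω.
The fractional drop is R_th/(R_th + R_L); requiring this ≤ 0.0950 gives R_L ≥ R_th(1/0.0950 − 1) = 99.89 × 9.526 = 952 Ω.

R_L(min) ≈ 952 Ω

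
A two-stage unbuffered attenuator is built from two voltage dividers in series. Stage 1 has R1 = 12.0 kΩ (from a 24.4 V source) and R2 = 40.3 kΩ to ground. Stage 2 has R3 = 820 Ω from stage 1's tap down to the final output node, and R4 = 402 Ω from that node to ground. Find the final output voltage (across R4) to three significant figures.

Stage 2 presents R3+R4 = 1222 Ω as a load on stage 1's tap.
Stage 1's lower leg becomes R2‖(R3+R4) = 1186 Ω, so V_mid = 24.4 × 1186/13190 = 2.195 V.
Stage 2 is itself unloaded: V_out = V_mid × R4/(R3+R4) = 2.195 × 402/1222 = 0.722 V.

V_out ≈ 0.722 V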